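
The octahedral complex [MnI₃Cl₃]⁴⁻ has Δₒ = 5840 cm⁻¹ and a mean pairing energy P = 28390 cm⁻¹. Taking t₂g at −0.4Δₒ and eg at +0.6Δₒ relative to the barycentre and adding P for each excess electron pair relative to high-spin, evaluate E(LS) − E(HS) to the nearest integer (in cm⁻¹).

Ligand charges: 3×(-1) from I⁻ and 3×(-1) from Cl⁻ sum to -6; with overall charge -4, Mn is +2.
Mn is in group 7, so Mn²⁺ is d⁵ (7 − 2 = 5).
High-spin d⁵ fills as t₂g³ eg² with CFSE 3(−0.4) + 2(+0.6) = 0.0Δₒ = 0 cm⁻¹.
Low-spin t₂g⁵ eg⁰ gives -2.0Δₒ = -11680 cm⁻¹, but forming 2 extra pairs costs 2P = 56780 cm⁻¹, so E(LS) = -11680 + 56780 = 45100 cm⁻¹.
Thus E(LS) − E(HS) = 45100 cm⁻¹.

45100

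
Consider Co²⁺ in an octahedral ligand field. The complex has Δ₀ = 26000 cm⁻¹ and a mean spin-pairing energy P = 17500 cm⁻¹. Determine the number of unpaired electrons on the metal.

Co sits in group 9; removing 2 electrons leaves Co²⁺ with 9 − 2 = 7 d electrons.
Δ₀ > P, so pairing is preferred: the ground state is low-spin.
Configuration: t₂g⁶ eg¹.
Unpaired electrons: 1.

1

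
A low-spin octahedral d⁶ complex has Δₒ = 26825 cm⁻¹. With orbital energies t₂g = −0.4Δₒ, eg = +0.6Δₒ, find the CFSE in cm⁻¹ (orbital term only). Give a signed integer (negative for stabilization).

-64380

The d⁶ electrons fill as t₂g⁶ eg⁰.
CFSE(orbital) = 6×(-0.4Δₒ) + 0×(0.6Δₒ) = -2.4Δₒ; with Δₒ = 26825 cm⁻¹ that is -64380 cm⁻¹.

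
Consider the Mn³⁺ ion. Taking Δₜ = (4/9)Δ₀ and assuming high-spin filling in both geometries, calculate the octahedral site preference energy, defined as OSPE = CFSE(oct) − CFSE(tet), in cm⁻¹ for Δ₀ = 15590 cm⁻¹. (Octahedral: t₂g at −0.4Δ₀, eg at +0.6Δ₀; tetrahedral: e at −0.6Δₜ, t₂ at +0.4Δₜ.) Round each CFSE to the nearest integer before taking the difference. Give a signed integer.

Mn sits in group 7; removing 3 electrons leaves Mn³⁺ with 7 − 3 = 4 d electrons.
In an octahedral site d⁴ (HS) is t2g^3 e_g^1, giving CFSE(oct) = -0.6Δ₀ = -9354 cm⁻¹.
In a tetrahedral site the filling is e^2 t2^2: CFSE(tet) = -0.4Δₜ = -0.4 × (4/9)(15590) = -2772 cm⁻¹.
Subtracting, OSPE = -9354 − (-2772) = -6582 cm⁻¹.

-6582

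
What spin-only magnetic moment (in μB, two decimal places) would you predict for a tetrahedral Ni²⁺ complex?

2.83 μB

Ni sits in group 10; removing 2 electrons leaves Ni²⁺ with 10 − 2 = 8 d electrons.
With tetrahedral geometry the complex is necessarily high-spin.
Configuration: e^4 t2^4 → 2 unpaired electrons.
μ(spin-only) = √[2(2+2)] = √8 ≈ 2.83 μB.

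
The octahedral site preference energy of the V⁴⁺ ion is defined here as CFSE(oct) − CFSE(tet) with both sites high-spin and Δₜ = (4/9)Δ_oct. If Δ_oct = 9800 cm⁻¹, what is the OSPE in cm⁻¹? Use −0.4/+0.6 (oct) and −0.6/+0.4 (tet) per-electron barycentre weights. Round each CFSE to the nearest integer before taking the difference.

V sits in group 5; removing 4 electrons leaves V⁴⁺ with 5 − 4 = 1 d electrons.
Octahedral high-spin t2g^1 e_g^0: CFSE = -0.4 × 9800 = -3920 cm⁻¹.
Tetrahedral e^1 t2^0 gives -0.6Δₜ = -0.6 × (4/9) × 9800 = -2613 cm⁻¹.
OSPE = CFSE(oct) − CFSE(tet) = -3920 − (-2613) = -1307 cm⁻¹.

-1307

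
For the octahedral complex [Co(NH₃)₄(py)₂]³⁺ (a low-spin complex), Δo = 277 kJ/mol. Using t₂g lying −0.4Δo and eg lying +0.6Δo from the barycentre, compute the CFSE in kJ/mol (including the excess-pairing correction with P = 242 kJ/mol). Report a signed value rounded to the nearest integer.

-181

Ligand charges: 4×(+0) from NH₃ and 2×(+0) from py sum to +0; with overall charge +3, Co is +3.
Co is in group 9, so Co³⁺ is d⁶ (9 − 3 = 6).
Electron filling gives t₂g⁶ eg⁰.
The orbital stabilization is -2.4Δo = -2.4 × 277 = -665 kJ/mol.
Relative to high-spin t₂g⁴ eg² (1 paired), the low-spin configuration has 2 additional pairs, contributing +2 × 242 = +484 kJ/mol.
Overall CFSE = -665 + 484 = -181 kJ/mol.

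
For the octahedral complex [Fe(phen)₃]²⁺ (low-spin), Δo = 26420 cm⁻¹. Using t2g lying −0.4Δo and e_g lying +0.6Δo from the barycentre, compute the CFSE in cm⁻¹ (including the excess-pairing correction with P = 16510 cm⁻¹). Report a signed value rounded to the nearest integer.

phen is neutral, so the +2 overall charge sits on Fe: oxidation state +2.
Group 8 minus oxidation state +2 gives a d⁶ configuration for Fe²⁺.
Electron filling gives t2g^6 e_g^0.
Orbital CFSE = 6(-0.4) + 0(0.6) = -2.4Δo = -2.4 × 26420 = -63408 cm⁻¹.
High-spin d⁶ would be t2g^4 e_g^2 with 1 pair; low-spin has 3, so 2 excess pairs cost +2P = +33020 cm⁻¹.
Combining: -63408 + 33020 = -30388 cm⁻¹.

-30388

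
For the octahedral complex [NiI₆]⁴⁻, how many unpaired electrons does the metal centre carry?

Each I⁻ contributes -1; 6 × (-1) = -6. With overall charge -4, Ni is in the +2 oxidation state.
Ni is in group 10, so Ni²⁺ is d⁸ (10 − 2 = 8).
Configuration: t₂g⁶ eg², giving 2 unpaired electrons.

2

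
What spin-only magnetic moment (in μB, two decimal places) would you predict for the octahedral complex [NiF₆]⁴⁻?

Each F⁻ contributes -1; 6 × (-1) = -6. With overall charge -4, Ni is in the +2 oxidation state.
Ni sits in group 10; removing 2 electrons leaves Ni²⁺ with 10 − 2 = 8 d electrons.
Configuration: t₂g⁶ eg² → 2 unpaired electrons.
μ(spin-only) = √[2(2+2)] = √8 ≈ 2.83 μB.

2.83 μB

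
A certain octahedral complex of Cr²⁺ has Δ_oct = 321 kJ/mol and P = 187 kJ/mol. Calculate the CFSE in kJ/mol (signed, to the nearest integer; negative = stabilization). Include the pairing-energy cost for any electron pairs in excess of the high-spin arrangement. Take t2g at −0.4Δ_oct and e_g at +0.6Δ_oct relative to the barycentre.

-327

Cr sits in group 6; removing 2 electrons leaves Cr²⁺ with 6 − 2 = 4 d electrons.
With Δ_oct > P the complex is low-spin.
That gives t2g^4 e_g^0.
Orbital CFSE = -1.6Δ_oct = -1.6 × 321 = -514 kJ/mol.
Excess pairs vs high-spin: 1 − 0 = 1; pairing cost = +187 kJ/mol.
Net CFSE = -514 + 187 = -327 kJ/mol.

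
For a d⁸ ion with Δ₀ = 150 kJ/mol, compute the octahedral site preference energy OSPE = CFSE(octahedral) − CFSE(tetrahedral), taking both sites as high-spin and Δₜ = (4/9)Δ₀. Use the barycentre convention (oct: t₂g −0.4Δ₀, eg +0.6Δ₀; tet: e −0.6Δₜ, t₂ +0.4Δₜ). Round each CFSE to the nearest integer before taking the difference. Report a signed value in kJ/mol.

-127

Octahedral (high-spin): t2g^6 e_g^2, CFSE = 6(−0.4) + 2(+0.6) = -1.2Δ₀ = -1.2 × 150 = -180 kJ/mol.
Tetrahedral: e^4 t2^4, CFSE = 4(−0.6) + 4(+0.4) = -0.8Δₜ = -0.8 × (4/9) × 150 = -53 kJ/mol.
Subtracting, OSPE = -180 − (-53) = -127 kJ/mol.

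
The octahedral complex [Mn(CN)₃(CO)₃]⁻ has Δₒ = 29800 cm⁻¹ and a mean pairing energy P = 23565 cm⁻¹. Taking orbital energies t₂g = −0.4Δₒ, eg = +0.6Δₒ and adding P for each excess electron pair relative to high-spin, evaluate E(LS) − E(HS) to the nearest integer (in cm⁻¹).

Ligand charges: 3×(-1) from CN⁻ and 3×(+0) from CO sum to -3; with overall charge -1, Mn is +2.
Mn is in group 7, so Mn²⁺ is d⁵ (7 − 2 = 5).
In the high-spin limit (t₂g³ eg²) the orbital term is 0.0Δₒ = 0 cm⁻¹, with no excess pairing.
For low-spin the configuration is t₂g⁵ eg⁰: orbital energy -2.0 × 29800 = -59600 cm⁻¹, and 2 additional pairs relative to high-spin add 47130 cm⁻¹, giving -12470 cm⁻¹.
E(LS) − E(HS) = -12470 − (0) = -12470 cm⁻¹.

-12470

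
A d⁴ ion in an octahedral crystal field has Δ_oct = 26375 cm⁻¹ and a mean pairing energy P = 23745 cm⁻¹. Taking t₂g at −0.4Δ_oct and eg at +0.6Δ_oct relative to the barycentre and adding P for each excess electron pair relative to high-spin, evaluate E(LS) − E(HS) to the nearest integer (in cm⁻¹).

-2630

High-spin d⁴ fills as t₂g³ eg¹ with CFSE 3(−0.4) + 1(+0.6) = -0.6Δ_oct = -15825 cm⁻¹.
For low-spin the configuration is t₂g⁴ eg⁰: orbital energy -1.6 × 26375 = -42200 cm⁻¹, and 1 additional pair relative to high-spin adds 23745 cm⁻¹, giving -18455 cm⁻¹.
Thus E(LS) − E(HS) = -2630 cm⁻¹.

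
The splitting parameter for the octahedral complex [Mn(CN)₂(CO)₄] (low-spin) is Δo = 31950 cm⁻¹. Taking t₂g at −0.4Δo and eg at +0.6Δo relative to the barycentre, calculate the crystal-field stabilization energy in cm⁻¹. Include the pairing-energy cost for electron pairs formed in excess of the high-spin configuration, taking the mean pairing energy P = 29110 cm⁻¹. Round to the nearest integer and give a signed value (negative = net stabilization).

Ligand charges: 2×(-1) from CN⁻ and 4×(+0) from CO sum to -2; with overall charge +0, Mn is +2.
Mn²⁺: group 7, so d-count = 7 − 2 = 5.
Electron filling gives t₂g⁵ eg⁰.
The orbital stabilization is -2.0Δo = -2.0 × 31950 = -63900 cm⁻¹.
Pairing penalty: 2 pairs vs 0 in the high-spin reference → 2 extra × P = 58220 cm⁻¹.
Overall CFSE = -63900 + 58220 = -5680 cm⁻¹.

-5680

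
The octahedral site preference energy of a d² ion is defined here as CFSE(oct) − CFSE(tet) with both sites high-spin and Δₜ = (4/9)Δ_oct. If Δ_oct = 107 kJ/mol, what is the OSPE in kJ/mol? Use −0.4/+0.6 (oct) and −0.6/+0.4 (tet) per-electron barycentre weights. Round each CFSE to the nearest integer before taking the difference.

Octahedral (high-spin): t₂g² eg⁰, CFSE = 2(−0.4) + 0(+0.6) = -0.8Δ_oct = -0.8 × 107 = -86 kJ/mol.
Tetrahedral: e² t₂⁰, CFSE = 2(−0.6) + 0(+0.4) = -1.2Δₜ = -1.2 × (4/9) × 107 = -57 kJ/mol.
OSPE = -86 − (-57) = -29 kJ/mol.

-29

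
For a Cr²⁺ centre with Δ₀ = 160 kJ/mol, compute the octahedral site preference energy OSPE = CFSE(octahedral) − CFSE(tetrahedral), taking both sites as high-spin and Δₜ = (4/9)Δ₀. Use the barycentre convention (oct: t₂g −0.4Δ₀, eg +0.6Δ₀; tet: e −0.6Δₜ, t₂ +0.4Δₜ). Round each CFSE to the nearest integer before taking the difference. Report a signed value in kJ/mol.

Cr²⁺: group 6, so d-count = 6 − 2 = 4.
Octahedral high-spin t₂g³ eg¹: CFSE = -0.6 × 160 = -96 kJ/mol.
Tetrahedral: e² t₂², CFSE = 2(−0.6) + 2(+0.4) = -0.4Δₜ = -0.4 × (4/9) × 160 = -28 kJ/mol.
OSPE = -96 − (-28) = -68 kJ/mol.

-68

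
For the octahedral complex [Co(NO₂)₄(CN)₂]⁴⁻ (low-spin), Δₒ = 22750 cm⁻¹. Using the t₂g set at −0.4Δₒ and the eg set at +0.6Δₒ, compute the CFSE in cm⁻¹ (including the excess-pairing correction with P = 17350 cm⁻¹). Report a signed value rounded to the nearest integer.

-23600

Ligand charges: 4×(-1) from NO₂⁻ and 2×(-1) from CN⁻ sum to -6; with overall charge -4, Co is +2.
Co is in group 9, so Co²⁺ is d⁷ (9 − 2 = 7).
Configuration: t₂g⁶ eg¹.
CFSE(orbital) = 6×(-0.4Δₒ) + 1×(0.6Δₒ) = -1.8Δₒ; with Δₒ = 22750 cm⁻¹ that is -40950 cm⁻¹.
Pairing penalty: 3 pairs vs 2 in the high-spin reference → 1 extra × P = 17350 cm⁻¹.
Combining: -40950 + 17350 = -23600 cm⁻¹.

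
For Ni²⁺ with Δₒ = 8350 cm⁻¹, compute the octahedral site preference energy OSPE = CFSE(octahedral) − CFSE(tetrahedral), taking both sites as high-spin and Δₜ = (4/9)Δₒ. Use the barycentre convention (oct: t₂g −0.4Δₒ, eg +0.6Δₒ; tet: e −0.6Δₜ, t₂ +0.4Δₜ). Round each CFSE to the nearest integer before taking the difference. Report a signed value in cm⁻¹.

Ni is in group 10, so Ni²⁺ is d⁸ (10 − 2 = 8).
Octahedral high-spin t₂g⁶ eg²: CFSE = -1.2 × 8350 = -10020 cm⁻¹.
Tetrahedral e⁴ t₂⁴ gives -0.8Δₜ = -0.8 × (4/9) × 8350 = -2969 cm⁻¹.
Subtracting, OSPE = -10020 − (-2969) = -7051 cm⁻¹.

-7051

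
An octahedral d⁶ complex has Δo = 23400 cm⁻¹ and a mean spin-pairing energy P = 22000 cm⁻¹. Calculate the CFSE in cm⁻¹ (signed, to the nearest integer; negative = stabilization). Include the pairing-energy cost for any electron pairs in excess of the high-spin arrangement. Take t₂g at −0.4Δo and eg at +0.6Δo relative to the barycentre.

Here Δo > P (23400 > 22000), so the low-spin state is favoured.
Filling d⁶ accordingly: t₂g⁶ eg⁰.
Orbital CFSE = -2.4Δo = -2.4 × 23400 = -56160 cm⁻¹.
Excess pairs vs high-spin: 3 − 1 = 2; pairing cost = +44000 cm⁻¹.
Net CFSE = -56160 + 44000 = -12160 cm⁻¹.

-12160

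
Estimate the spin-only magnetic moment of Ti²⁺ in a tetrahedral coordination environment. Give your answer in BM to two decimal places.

Ti²⁺: group 4, so d-count = 4 − 2 = 2.
With tetrahedral geometry the complex is necessarily high-spin.
Configuration: e² t₂⁰ → 2 unpaired electrons.
μ(spin-only) = √[2(2+2)] = √8 ≈ 2.83 BM.

2.83 BM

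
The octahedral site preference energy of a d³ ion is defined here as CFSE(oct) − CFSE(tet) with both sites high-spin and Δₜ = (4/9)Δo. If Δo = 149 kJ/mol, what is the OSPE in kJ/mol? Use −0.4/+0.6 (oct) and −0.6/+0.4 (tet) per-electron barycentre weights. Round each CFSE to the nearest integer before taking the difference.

Octahedral high-spin t₂g³ eg⁰: CFSE = -1.2 × 149 = -179 kJ/mol.
Tetrahedral e² t₂¹ gives -0.8Δₜ = -0.8 × (4/9) × 149 = -53 kJ/mol.
OSPE = CFSE(oct) − CFSE(tet) = -179 − (-53) = -126 kJ/mol.

-126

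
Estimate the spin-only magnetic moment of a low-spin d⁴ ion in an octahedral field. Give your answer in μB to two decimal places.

2.83 μB

Configuration: t₂g⁴ eg⁰ → 2 unpaired electrons.
μ(spin-only) = √[2(2+2)] = √8 ≈ 2.83 μB.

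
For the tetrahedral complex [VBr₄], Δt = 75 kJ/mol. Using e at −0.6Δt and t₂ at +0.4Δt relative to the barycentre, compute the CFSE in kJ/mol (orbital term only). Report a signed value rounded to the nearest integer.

-45

Each Br⁻ contributes -1; 4 × (-1) = -4. With overall charge +0, V is in the +4 oxidation state.
V sits in group 5; removing 4 electrons leaves V⁴⁺ with 5 − 4 = 1 d electrons.
Tetrahedral fields are weak (Δₜ ≈ 4/9 Δₒ), so electrons fill high-spin.
Electron filling gives e¹ t₂⁰.
The orbital stabilization is -0.6Δt = -0.6 × 75 = -45 kJ/mol.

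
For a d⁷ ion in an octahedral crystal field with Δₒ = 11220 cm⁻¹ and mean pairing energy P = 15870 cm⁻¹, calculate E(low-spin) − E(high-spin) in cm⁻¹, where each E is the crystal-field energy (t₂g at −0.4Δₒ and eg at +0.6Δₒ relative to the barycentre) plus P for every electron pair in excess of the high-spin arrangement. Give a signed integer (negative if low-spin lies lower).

High-spin: t₂g⁵ eg², CFSE = -0.8Δₒ = -8976 cm⁻¹.
Low-spin t₂g⁶ eg¹ gives -1.8Δₒ = -20196 cm⁻¹, but forming 1 extra pair costs 1P = 15870 cm⁻¹, so E(LS) = -20196 + 15870 = -4326 cm⁻¹.
Thus E(LS) − E(HS) = 4650 cm⁻¹.

4650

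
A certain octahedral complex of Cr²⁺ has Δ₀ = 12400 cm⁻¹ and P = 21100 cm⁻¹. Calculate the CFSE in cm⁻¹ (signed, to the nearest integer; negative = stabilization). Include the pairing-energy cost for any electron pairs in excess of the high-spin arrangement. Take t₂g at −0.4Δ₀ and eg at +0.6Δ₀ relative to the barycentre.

-7440

Group 6 minus oxidation state +2 gives a d⁴ configuration for Cr²⁺.
Here Δ₀ < P (12400 < 21100), so the high-spin state is favoured.
Configuration: t₂g³ eg¹.
Orbital CFSE = -0.6Δ₀ = -0.6 × 12400 = -7440 cm⁻¹.
High-spin has no excess pairs, so no pairing correction applies.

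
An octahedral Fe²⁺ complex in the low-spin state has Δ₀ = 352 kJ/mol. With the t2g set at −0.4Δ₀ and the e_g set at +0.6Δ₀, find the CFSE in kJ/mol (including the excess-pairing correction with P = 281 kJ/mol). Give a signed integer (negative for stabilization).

-283

Fe²⁺: group 8, so d-count = 8 − 2 = 6.
Electron filling gives t2g^6 e_g^0.
CFSE(orbital) = 6×(-0.4Δ₀) + 0×(0.6Δ₀) = -2.4Δ₀; with Δ₀ = 352 kJ/mol that is -845 kJ/mol.
Relative to high-spin t2g^4 e_g^2 (1 paired), the low-spin configuration has 2 additional pairs, contributing +2 × 281 = +562 kJ/mol.
Net CFSE = -845 + 562 = -283 kJ/mol.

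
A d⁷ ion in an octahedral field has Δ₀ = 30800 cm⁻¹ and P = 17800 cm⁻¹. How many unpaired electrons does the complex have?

Since Δ₀ = 30800 cm⁻¹ > P = 17800 cm⁻¹, the complex adopts the low-spin configuration.
Filling d⁷ accordingly: t2g^6 e_g^1.
Unpaired electrons: 1.

1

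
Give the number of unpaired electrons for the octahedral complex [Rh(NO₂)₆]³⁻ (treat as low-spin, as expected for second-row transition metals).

0

Each NO₂⁻ contributes -1; 6 × (-1) = -6. With overall charge -3, Rh is in the +3 oxidation state.
Rh³⁺: group 9, so d-count = 9 − 3 = 6.
Configuration: t₂g⁶ eg⁰, giving 0 unpaired electrons.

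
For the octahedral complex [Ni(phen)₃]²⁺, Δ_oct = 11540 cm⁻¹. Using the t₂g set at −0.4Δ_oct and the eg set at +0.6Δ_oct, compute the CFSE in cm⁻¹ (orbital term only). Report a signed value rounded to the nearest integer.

-13848

phen is neutral, so the +2 overall charge sits on Ni: oxidation state +2.
Group 10 minus oxidation state +2 gives a d⁸ configuration for Ni²⁺.
Electron filling gives t₂g⁶ eg².
CFSE(orbital) = 6×(-0.4Δ_oct) + 2×(0.6Δ_oct) = -1.2Δ_oct; with Δ_oct = 11540 cm⁻¹ that is -13848 cm⁻¹.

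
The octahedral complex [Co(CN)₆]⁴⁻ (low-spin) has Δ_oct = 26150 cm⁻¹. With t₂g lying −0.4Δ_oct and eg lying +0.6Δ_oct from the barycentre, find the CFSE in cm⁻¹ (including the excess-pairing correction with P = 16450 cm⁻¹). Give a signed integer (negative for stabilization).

Each CN⁻ contributes -1; 6 × (-1) = -6. With overall charge -4, Co is in the +2 oxidation state.
Co is in group 9, so Co²⁺ is d⁷ (9 − 2 = 7).
Configuration: t₂g⁶ eg¹.
The orbital stabilization is -1.8Δ_oct = -1.8 × 26150 = -47070 cm⁻¹.
High-spin d⁷ would be t₂g⁵ eg² with 2 pairs; low-spin has 3, so 1 excess pair costs +1P = +16450 cm⁻¹.
Overall CFSE = -47070 + 16450 = -30620 cm⁻¹.

-30620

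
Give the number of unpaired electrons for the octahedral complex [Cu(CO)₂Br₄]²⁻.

1

Ligand charges: 2×(+0) from CO and 4×(-1) from Br⁻ sum to -4; with overall charge -2, Cu is +2.
Cu²⁺: group 11, so d-count = 11 − 2 = 9.
Configuration: t2g^6 e_g^3, giving 1 unpaired electron.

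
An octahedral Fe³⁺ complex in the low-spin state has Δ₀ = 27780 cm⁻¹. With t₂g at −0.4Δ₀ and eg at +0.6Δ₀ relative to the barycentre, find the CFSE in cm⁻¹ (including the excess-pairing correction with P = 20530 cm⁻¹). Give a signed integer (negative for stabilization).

-14500

Fe is in group 8, so Fe³⁺ is d⁵ (8 − 3 = 5).
Electron filling gives t₂g⁵ eg⁰.
CFSE(orbital) = 5×(-0.4Δ₀) + 0×(0.6Δ₀) = -2.0Δ₀; with Δ₀ = 27780 cm⁻¹ that is -55560 cm⁻¹.
Relative to high-spin t₂g³ eg² (0 paired), the low-spin configuration has 2 additional pairs, contributing +2 × 20530 = +41060 cm⁻¹.
Combining: -55560 + 41060 = -14500 cm⁻¹.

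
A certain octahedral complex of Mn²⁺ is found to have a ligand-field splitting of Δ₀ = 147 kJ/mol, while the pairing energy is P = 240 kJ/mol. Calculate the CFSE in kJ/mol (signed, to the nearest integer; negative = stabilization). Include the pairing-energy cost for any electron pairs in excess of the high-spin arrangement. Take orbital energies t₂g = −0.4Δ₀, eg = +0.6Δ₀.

Mn²⁺: group 7, so d-count = 7 − 2 = 5.
Here Δ₀ < P (147 < 240), so the high-spin state is favoured.
Filling d⁵ accordingly: t₂g³ eg².
Orbital CFSE = 0.0Δ₀ = 0.0 × 147 = 0 kJ/mol.
High-spin has no excess pairs, so no pairing correction applies.

0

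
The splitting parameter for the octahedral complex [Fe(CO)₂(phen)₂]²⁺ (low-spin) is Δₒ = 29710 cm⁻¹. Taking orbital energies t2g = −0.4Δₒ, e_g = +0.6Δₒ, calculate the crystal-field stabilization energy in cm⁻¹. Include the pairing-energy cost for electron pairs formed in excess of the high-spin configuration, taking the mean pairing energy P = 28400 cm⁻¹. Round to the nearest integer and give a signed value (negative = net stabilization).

-14504

Ligand charges: 2×(+0) from CO and 2×(+0) from phen sum to +0; with overall charge +2, Fe is +2.
Fe²⁺: group 8, so d-count = 8 − 2 = 6.
The d⁶ electrons fill as t2g^6 e_g^0.
The orbital stabilization is -2.4Δₒ = -2.4 × 29710 = -71304 cm⁻¹.
Pairing penalty: 3 pairs vs 1 in the high-spin reference → 2 extra × P = 56800 cm⁻¹.
Combining: -71304 + 56800 = -14504 cm⁻¹.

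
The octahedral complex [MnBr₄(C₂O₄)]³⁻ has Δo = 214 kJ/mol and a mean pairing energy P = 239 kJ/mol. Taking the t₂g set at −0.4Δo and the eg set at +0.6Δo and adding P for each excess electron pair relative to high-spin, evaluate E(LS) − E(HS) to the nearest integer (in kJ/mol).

25

Ligand charges: 4×(-1) from Br⁻ and 1×(-2) from C₂O₄²⁻ sum to -6; with overall charge -3, Mn is +3.
Group 7 minus oxidation state +3 gives a d⁴ configuration for Mn³⁺.
High-spin: t₂g³ eg¹, CFSE = -0.6Δo = -128 kJ/mol.
Low-spin: t₂g⁴ eg⁰, orbital CFSE = -1.6Δo = -342 kJ/mol; plus 1 excess pair × P = +239 kJ/mol; total -103 kJ/mol.
E(LS) − E(HS) = -103 − (-128) = 25 kJ/mol.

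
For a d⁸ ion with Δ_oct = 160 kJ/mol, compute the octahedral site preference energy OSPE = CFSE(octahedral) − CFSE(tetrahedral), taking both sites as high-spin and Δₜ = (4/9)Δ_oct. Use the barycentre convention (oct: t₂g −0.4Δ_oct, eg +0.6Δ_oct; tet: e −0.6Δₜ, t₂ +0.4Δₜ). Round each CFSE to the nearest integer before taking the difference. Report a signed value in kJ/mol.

-135

Octahedral high-spin t2g^6 e_g^2: CFSE = -1.2 × 160 = -192 kJ/mol.
Tetrahedral: e^4 t2^4, CFSE = 4(−0.6) + 4(+0.4) = -0.8Δₜ = -0.8 × (4/9) × 160 = -57 kJ/mol.
Subtracting, OSPE = -192 − (-57) = -135 kJ/mol.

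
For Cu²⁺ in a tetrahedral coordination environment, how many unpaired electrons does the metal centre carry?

Cu sits in group 11; removing 2 electrons leaves Cu²⁺ with 11 − 2 = 9 d electrons.
Tetrahedral splitting is small, so the complex is high-spin.
Configuration: e⁴ t₂⁵, giving 1 unpaired electron.

1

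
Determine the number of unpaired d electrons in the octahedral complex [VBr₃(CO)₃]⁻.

Ligand charges: 3×(-1) from Br⁻ and 3×(+0) from CO sum to -3; with overall charge -1, V is +2.
V sits in group 5; removing 2 electrons leaves V²⁺ with 5 − 2 = 3 d electrons.
Configuration: t2g^3 e_g^0, giving 3 unpaired electrons.

3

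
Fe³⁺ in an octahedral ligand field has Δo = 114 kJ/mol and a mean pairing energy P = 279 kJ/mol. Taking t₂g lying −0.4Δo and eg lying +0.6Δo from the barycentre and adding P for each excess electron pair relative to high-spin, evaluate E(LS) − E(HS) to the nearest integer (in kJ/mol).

330

Fe³⁺: group 8, so d-count = 8 − 3 = 5.
High-spin: t₂g³ eg², CFSE = 0.0Δo = 0 kJ/mol.
Low-spin: t₂g⁵ eg⁰, orbital CFSE = -2.0Δo = -228 kJ/mol; plus 2 excess pairs × P = +558 kJ/mol; total 330 kJ/mol.
The difference is 330 − (0) = 330 kJ/mol, so high-spin lies lower.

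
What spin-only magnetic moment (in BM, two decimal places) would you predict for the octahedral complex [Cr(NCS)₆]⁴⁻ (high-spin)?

4.90 BM

Each NCS⁻ contributes -1; 6 × (-1) = -6. With overall charge -4, Cr is in the +2 oxidation state.
Cr sits in group 6; removing 2 electrons leaves Cr²⁺ with 6 − 2 = 4 d electrons.
Configuration: t₂g³ eg¹ → 4 unpaired electrons.
μ(spin-only) = √[4(4+2)] = √24 ≈ 4.90 BM.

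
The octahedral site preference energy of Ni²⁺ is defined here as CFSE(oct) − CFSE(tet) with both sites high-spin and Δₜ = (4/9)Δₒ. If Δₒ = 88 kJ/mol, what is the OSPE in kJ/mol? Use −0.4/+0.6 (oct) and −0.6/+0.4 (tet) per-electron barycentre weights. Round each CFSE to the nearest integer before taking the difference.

Ni sits in group 10; removing 2 electrons leaves Ni²⁺ with 10 − 2 = 8 d electrons.
In an octahedral site d⁸ (HS) is t₂g⁶ eg², giving CFSE(oct) = -1.2Δₒ = -106 kJ/mol.
Tetrahedral e⁴ t₂⁴ gives -0.8Δₜ = -0.8 × (4/9) × 88 = -31 kJ/mol.
OSPE = CFSE(oct) − CFSE(tet) = -106 − (-31) = -75 kJ/mol.

-75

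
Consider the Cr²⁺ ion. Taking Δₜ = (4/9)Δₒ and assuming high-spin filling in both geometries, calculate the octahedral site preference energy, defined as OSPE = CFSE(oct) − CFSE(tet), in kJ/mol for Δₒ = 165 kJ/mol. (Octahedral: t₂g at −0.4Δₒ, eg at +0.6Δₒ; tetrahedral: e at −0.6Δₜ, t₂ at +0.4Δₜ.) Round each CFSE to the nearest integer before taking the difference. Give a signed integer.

Cr is in group 6, so Cr²⁺ is d⁴ (6 − 2 = 4).
Octahedral high-spin t₂g³ eg¹: CFSE = -0.6 × 165 = -99 kJ/mol.
In a tetrahedral site the filling is e² t₂²: CFSE(tet) = -0.4Δₜ = -0.4 × (4/9)(165) = -29 kJ/mol.
OSPE = CFSE(oct) − CFSE(tet) = -99 − (-29) = -70 kJ/mol.

-70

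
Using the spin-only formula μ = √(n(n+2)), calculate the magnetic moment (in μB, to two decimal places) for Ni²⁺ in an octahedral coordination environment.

2.83 μB

Ni sits in group 10; removing 2 electrons leaves Ni²⁺ with 10 − 2 = 8 d electrons.
For octahedral d⁸ the high- and low-spin configurations coincide.
Configuration: t2g^6 e_g^2 → 2 unpaired electrons.
μ(spin-only) = √[2(2+2)] = √8 ≈ 2.83 μB.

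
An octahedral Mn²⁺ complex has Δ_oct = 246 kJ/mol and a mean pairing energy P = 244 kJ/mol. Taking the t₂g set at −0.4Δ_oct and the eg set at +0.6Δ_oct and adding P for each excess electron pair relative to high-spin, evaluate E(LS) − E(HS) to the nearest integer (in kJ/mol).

-4

Mn sits in group 7; removing 2 electrons leaves Mn²⁺ with 7 − 2 = 5 d electrons.
High-spin d⁵ fills as t₂g³ eg² with CFSE 3(−0.4) + 2(+0.6) = 0.0Δ_oct = 0 kJ/mol.
Low-spin: t₂g⁵ eg⁰, orbital CFSE = -2.0Δ_oct = -492 kJ/mol; plus 2 excess pairs × P = +488 kJ/mol; total -4 kJ/mol.
The difference is -4 − (0) = -4 kJ/mol, so low-spin lies lower.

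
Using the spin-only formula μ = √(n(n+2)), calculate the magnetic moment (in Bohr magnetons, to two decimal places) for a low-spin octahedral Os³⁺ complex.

Os sits in group 8; removing 3 electrons leaves Os³⁺ with 8 − 3 = 5 d electrons.
Configuration: t2g^5 e_g^0 → 1 unpaired electron.
μ(spin-only) = √[1(1+2)] = √3 ≈ 1.73 Bohr magnetons.

1.73 Bohr magnetons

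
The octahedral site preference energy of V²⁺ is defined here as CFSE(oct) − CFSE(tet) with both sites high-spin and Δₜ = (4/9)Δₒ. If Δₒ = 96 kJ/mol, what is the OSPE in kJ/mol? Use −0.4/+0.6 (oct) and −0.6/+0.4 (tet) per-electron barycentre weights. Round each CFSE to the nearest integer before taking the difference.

V²⁺: group 5, so d-count = 5 − 2 = 3.
In an octahedral site d³ (HS) is t2g^3 e_g^0, giving CFSE(oct) = -1.2Δₒ = -115 kJ/mol.
In a tetrahedral site the filling is e^2 t2^1: CFSE(tet) = -0.8Δₜ = -0.8 × (4/9)(96) = -34 kJ/mol.
OSPE = -115 − (-34) = -81 kJ/mol.

-81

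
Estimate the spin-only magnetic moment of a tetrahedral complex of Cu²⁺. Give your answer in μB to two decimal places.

Cu sits in group 11; removing 2 electrons leaves Cu²⁺ with 11 − 2 = 9 d electrons.
Tetrahedral fields are weak (Δₜ ≈ 4/9 Δₒ), so electrons fill high-spin.
Configuration: e^4 t2^5 → 1 unpaired electron.
μ(spin-only) = √[1(1+2)] = √3 ≈ 1.73 μB.

1.73 μB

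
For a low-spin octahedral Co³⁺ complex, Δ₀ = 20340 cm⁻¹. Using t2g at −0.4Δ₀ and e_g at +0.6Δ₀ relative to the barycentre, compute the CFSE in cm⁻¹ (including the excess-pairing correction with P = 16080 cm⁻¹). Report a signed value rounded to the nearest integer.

Group 9 minus oxidation state +3 gives a d⁶ configuration for Co³⁺.
The d⁶ electrons fill as t2g^6 e_g^0.
CFSE(orbital) = 6×(-0.4Δ₀) + 0×(0.6Δ₀) = -2.4Δ₀; with Δ₀ = 20340 cm⁻¹ that is -48816 cm⁻¹.
Pairing penalty: 3 pairs vs 1 in the high-spin reference → 2 extra × P = 32160 cm⁻¹.
Combining: -48816 + 32160 = -16656 cm⁻¹.

-16656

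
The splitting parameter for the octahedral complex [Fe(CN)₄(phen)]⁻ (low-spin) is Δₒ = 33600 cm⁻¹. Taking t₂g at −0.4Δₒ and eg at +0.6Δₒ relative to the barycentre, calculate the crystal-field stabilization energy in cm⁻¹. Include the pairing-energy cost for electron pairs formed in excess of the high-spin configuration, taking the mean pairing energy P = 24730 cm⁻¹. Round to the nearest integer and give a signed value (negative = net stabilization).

Ligand charges: 4×(-1) from CN⁻ and 1×(+0) from phen sum to -4; with overall charge -1, Fe is +3.
Fe³⁺: group 8, so d-count = 8 − 3 = 5.
The d⁵ electrons fill as t₂g⁵ eg⁰.
CFSE(orbital) = 5×(-0.4Δₒ) + 0×(0.6Δₒ) = -2.0Δₒ; with Δₒ = 33600 cm⁻¹ that is -67200 cm⁻¹.
Relative to high-spin t₂g³ eg² (0 paired), the low-spin configuration has 2 additional pairs, contributing +2 × 24730 = +49460 cm⁻¹.
Overall CFSE = -67200 + 49460 = -17740 cm⁻¹.

-17740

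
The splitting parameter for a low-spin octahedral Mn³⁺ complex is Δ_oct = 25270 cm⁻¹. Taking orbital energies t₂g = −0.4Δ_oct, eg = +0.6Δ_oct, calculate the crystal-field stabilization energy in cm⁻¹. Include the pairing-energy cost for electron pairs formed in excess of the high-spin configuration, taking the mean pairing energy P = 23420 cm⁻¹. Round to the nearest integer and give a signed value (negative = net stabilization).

Group 7 minus oxidation state +3 gives a d⁴ configuration for Mn³⁺.
The d⁴ electrons fill as t₂g⁴ eg⁰.
CFSE(orbital) = 4×(-0.4Δ_oct) + 0×(0.6Δ_oct) = -1.6Δ_oct; with Δ_oct = 25270 cm⁻¹ that is -40432 cm⁻¹.
Relative to high-spin t₂g³ eg¹ (0 paired), the low-spin configuration has 1 additional pair, contributing +1 × 23420 = +23420 cm⁻¹.
Combining: -40432 + 23420 = -17012 cm⁻¹.

-17012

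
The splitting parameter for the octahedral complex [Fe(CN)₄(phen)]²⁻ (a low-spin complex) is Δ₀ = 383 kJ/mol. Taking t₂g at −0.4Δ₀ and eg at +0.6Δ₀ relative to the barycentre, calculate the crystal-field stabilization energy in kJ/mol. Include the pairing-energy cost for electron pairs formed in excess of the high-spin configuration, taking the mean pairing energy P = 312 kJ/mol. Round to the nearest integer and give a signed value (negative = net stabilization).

Ligand charges: 4×(-1) from CN⁻ and 1×(+0) from phen sum to -4; with overall charge -2, Fe is +2.
Fe sits in group 8; removing 2 electrons leaves Fe²⁺ with 8 − 2 = 6 d electrons.
Electron filling gives t₂g⁶ eg⁰.
The orbital stabilization is -2.4Δ₀ = -2.4 × 383 = -919 kJ/mol.
High-spin d⁶ would be t₂g⁴ eg² with 1 pair; low-spin has 3, so 2 excess pairs cost +2P = +624 kJ/mol.
Combining: -919 + 624 = -295 kJ/mol.

-295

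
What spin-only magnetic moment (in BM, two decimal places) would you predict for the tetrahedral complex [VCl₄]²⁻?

Each Cl⁻ contributes -1; 4 × (-1) = -4. With overall charge -2, V is in the +2 oxidation state.
Group 5 minus oxidation state +2 gives a d³ configuration for V²⁺.
Tetrahedral splitting is small, so the complex is high-spin.
Configuration: e^2 t2^1 → 3 unpaired electrons.
μ(spin-only) = √[3(3+2)] = √15 ≈ 3.87 BM.

3.87 BM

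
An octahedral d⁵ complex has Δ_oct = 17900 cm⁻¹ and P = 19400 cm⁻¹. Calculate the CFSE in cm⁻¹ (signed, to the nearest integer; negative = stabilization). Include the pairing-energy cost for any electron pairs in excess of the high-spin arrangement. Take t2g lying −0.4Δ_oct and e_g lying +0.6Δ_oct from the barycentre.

0

Δ_oct < P, so pairing is avoided: the ground state is high-spin.
Filling d⁵ accordingly: t2g^3 e_g^2.
Orbital CFSE = 0.0Δ_oct = 0.0 × 17900 = 0 cm⁻¹.
High-spin has no excess pairs, so no pairing correction applies.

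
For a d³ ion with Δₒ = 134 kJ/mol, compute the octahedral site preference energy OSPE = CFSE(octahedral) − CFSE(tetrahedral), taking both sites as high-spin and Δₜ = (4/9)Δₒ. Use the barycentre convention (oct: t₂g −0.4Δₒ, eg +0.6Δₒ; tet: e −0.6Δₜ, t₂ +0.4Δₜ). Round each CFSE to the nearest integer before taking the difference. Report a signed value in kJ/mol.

Octahedral (high-spin): t2g^3 e_g^0, CFSE = 3(−0.4) + 0(+0.6) = -1.2Δₒ = -1.2 × 134 = -161 kJ/mol.
In a tetrahedral site the filling is e^2 t2^1: CFSE(tet) = -0.8Δₜ = -0.8 × (4/9)(134) = -48 kJ/mol.
Subtracting, OSPE = -161 − (-48) = -113 kJ/mol.

-113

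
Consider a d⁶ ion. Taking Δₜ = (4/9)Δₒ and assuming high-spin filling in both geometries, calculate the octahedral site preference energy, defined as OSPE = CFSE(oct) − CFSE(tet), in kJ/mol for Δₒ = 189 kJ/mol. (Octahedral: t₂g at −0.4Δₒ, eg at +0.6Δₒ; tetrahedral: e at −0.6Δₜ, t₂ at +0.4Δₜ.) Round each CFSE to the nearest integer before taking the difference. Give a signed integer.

Octahedral high-spin t2g^4 e_g^2: CFSE = -0.4 × 189 = -76 kJ/mol.
In a tetrahedral site the filling is e^3 t2^3: CFSE(tet) = -0.6Δₜ = -0.6 × (4/9)(189) = -50 kJ/mol.
OSPE = CFSE(oct) − CFSE(tet) = -76 − (-50) = -26 kJ/mol.

-26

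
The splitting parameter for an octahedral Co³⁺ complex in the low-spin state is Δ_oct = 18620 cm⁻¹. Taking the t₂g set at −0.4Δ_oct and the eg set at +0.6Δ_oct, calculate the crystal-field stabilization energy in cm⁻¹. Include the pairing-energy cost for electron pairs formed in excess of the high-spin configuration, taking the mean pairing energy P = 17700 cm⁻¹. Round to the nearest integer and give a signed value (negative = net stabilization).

-9288

Group 9 minus oxidation state +3 gives a d⁶ configuration for Co³⁺.
Electron filling gives t₂g⁶ eg⁰.
CFSE(orbital) = 6×(-0.4Δ_oct) + 0×(0.6Δ_oct) = -2.4Δ_oct; with Δ_oct = 18620 cm⁻¹ that is -44688 cm⁻¹.
Relative to high-spin t₂g⁴ eg² (1 paired), the low-spin configuration has 2 additional pairs, contributing +2 × 17700 = +35400 cm⁻¹.
Net CFSE = -44688 + 35400 = -9288 cm⁻¹.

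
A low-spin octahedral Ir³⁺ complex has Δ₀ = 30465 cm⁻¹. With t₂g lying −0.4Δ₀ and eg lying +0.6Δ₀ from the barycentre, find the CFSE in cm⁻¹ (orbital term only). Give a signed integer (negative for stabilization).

Ir³⁺: group 9, so d-count = 9 − 3 = 6.
Configuration: t₂g⁶ eg⁰.
Orbital CFSE = 6(-0.4) + 0(0.6) = -2.4Δ₀ = -2.4 × 30465 = -73116 cm⁻¹.

-73116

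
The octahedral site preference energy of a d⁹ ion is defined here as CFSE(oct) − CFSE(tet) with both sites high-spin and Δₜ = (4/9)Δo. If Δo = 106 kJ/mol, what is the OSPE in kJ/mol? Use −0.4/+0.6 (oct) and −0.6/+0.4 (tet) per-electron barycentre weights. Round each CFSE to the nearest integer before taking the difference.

In an octahedral site d⁹ (HS) is t₂g⁶ eg³, giving CFSE(oct) = -0.6Δo = -64 kJ/mol.
Tetrahedral e⁴ t₂⁵ gives -0.4Δₜ = -0.4 × (4/9) × 106 = -19 kJ/mol.
Subtracting, OSPE = -64 − (-19) = -45 kJ/mol.

-45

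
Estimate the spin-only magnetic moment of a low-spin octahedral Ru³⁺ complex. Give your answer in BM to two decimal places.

Ru is in group 8, so Ru³⁺ is d⁵ (8 − 3 = 5).
Configuration: t2g^5 e_g^0 → 1 unpaired electron.
μ(spin-only) = √[1(1+2)] = √3 ≈ 1.73 BM.

1.73 BM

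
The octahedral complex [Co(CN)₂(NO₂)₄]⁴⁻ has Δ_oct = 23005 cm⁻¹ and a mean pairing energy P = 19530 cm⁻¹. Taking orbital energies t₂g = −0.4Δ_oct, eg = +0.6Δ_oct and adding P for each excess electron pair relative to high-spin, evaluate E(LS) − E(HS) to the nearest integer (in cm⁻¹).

-3475

Ligand charges: 2×(-1) from CN⁻ and 4×(-1) from NO₂⁻ sum to -6; with overall charge -4, Co is +2.
Group 9 minus oxidation state +2 gives a d⁷ configuration for Co²⁺.
In the high-spin limit (t₂g⁵ eg²) the orbital term is -0.8Δ_oct = -18404 cm⁻¹, with no excess pairing.
Low-spin: t₂g⁶ eg¹, orbital CFSE = -1.8Δ_oct = -41409 cm⁻¹; plus 1 excess pair × P = +19530 cm⁻¹; total -21879 cm⁻¹.
E(LS) − E(HS) = -21879 − (-18404) = -3475 cm⁻¹.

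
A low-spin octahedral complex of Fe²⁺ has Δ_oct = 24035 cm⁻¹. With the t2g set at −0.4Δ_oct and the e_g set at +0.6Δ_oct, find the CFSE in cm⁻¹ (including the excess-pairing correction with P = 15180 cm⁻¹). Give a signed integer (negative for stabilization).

Fe²⁺: group 8, so d-count = 8 − 2 = 6.
Electron filling gives t2g^6 e_g^0.
The orbital stabilization is -2.4Δ_oct = -2.4 × 24035 = -57684 cm⁻¹.
Pairing penalty: 3 pairs vs 1 in the high-spin reference → 2 extra × P = 30360 cm⁻¹.
Net CFSE = -57684 + 30360 = -27324 cm⁻¹.

-27324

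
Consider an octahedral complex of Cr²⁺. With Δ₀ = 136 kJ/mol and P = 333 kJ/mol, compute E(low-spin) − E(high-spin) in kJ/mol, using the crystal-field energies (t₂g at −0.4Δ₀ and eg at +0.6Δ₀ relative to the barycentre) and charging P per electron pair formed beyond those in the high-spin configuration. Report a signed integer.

Cr is in group 6, so Cr²⁺ is d⁴ (6 − 2 = 4).
In the high-spin limit (t₂g³ eg¹) the orbital term is -0.6Δ₀ = -82 kJ/mol, with no excess pairing.
Low-spin t₂g⁴ eg⁰ gives -1.6Δ₀ = -218 kJ/mol, but forming 1 extra pair costs 1P = 333 kJ/mol, so E(LS) = -218 + 333 = 115 kJ/mol.
E(LS) − E(HS) = 115 − (-82) = 197 kJ/mol.

197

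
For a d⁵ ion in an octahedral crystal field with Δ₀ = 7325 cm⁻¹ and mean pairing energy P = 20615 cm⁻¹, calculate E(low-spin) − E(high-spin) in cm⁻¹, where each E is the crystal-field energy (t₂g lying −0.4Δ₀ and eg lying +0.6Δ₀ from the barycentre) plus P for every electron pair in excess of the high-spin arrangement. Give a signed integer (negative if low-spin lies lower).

26580

High-spin: t₂g³ eg², CFSE = 0.0Δ₀ = 0 cm⁻¹.
Low-spin: t₂g⁵ eg⁰, orbital CFSE = -2.0Δ₀ = -14650 cm⁻¹; plus 2 excess pairs × P = +41230 cm⁻¹; total 26580 cm⁻¹.
The difference is 26580 − (0) = 26580 cm⁻¹, so high-spin lies lower.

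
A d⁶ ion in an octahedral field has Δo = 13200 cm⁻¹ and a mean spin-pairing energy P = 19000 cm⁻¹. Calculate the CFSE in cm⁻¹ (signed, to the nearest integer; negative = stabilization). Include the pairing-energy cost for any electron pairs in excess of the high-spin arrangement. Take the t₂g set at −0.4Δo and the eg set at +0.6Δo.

-5280

Here Δo < P (13200 < 19000), so the high-spin state is favoured.
Configuration: t₂g⁴ eg².
Orbital CFSE = -0.4Δo = -0.4 × 13200 = -5280 cm⁻¹.
High-spin has no excess pairs, so no pairing correction applies.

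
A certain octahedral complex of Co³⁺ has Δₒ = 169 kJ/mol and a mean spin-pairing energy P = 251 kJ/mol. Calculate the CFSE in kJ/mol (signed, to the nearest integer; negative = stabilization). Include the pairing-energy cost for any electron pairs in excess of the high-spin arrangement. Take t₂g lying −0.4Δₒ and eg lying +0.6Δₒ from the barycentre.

Group 9 minus oxidation state +3 gives a d⁶ configuration for Co³⁺.
Here Δₒ < P (169 < 251), so the high-spin state is favoured.
That gives t₂g⁴ eg².
Orbital CFSE = -0.4Δₒ = -0.4 × 169 = -68 kJ/mol.
High-spin has no excess pairs, so no pairing correction applies.

-68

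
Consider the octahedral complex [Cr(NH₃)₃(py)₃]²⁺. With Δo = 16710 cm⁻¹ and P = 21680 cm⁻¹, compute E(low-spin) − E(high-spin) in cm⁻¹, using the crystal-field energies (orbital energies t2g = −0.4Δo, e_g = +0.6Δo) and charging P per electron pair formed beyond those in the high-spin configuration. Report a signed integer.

4970

Ligand charges: 3×(+0) from NH₃ and 3×(+0) from py sum to +0; with overall charge +2, Cr is +2.
Cr sits in group 6; removing 2 electrons leaves Cr²⁺ with 6 − 2 = 4 d electrons.
In the high-spin limit (t2g^3 e_g^1) the orbital term is -0.6Δo = -10026 cm⁻¹, with no excess pairing.
Low-spin: t2g^4 e_g^0, orbital CFSE = -1.6Δo = -26736 cm⁻¹; plus 1 excess pair × P = +21680 cm⁻¹; total -5056 cm⁻¹.
The difference is -5056 − (-10026) = 4970 cm⁻¹, so high-spin lies lower.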